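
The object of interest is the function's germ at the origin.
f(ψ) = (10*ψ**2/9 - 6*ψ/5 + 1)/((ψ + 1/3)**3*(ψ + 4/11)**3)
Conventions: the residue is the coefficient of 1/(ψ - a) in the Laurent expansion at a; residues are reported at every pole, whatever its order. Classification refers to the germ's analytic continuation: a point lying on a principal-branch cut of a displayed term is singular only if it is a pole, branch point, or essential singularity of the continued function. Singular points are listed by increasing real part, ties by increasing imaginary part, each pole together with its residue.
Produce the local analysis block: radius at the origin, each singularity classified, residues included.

Radius of convergence at 0: 1/3.
At -4/11: a pole of order 3; residue -1823355534/5.
At -1/3: a pole of order 3; residue 1823355534/5.

Denominator factor (ψ + 4/11)^3: pole of order 3 at -4/11, modulus 4/11.
Denominator factor (ψ + 1/3)^3: pole of order 3 at -1/3, modulus 1/3.
The radius of convergence is the smallest modulus among the singular points: 1/3.
At the order-3 pole -4/11 set g(ψ) = (ψ - (-4/11))^3*f(ψ) = (10*ψ**2/9 - 6*ψ/5 + 1)/(ψ + 1/3)**3.
Order-3 pole: residue = g''(a)/2; g''(-4/11) = -3646711068/5, so the residue is -1823355534/5.
At the order-3 pole -1/3 set g(ψ) = (ψ - (-1/3))^3*f(ψ) = (10*ψ**2/9 - 6*ψ/5 + 1)/(ψ + 4/11)**3.
Order-3 pole: residue = g''(a)/2; g''(-1/3) = 3646711068/5, so the residue is 1823355534/5.
List the singular points by increasing real part (a conjugate pair: the negative imaginary part first).


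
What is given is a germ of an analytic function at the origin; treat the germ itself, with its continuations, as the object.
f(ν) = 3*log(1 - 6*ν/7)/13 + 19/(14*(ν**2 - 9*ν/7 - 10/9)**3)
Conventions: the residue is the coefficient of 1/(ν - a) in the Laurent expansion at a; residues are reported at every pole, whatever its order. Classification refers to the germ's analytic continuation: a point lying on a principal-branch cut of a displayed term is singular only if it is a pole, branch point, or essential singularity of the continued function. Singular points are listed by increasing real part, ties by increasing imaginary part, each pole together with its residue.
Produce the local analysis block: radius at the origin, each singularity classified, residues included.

Denominator factor (ν**2 - 9*ν/7 - 10/9)^3: discriminant 2689/441, real irrational roots 9/14 + (1/42)*sqrt(2689) and 9/14 - (1/42)*sqrt(2689); poles of order 3, moduli 9/14 + (1/42)*sqrt(2689) and -9/14 + (1/42)*sqrt(2689).
Branch term (3/13)*log(1 - ν/(7/6)): its argument vanishes at ν = 7/6, a logarithmic branch point, modulus 7/6.
The radius of convergence is the smallest modulus among the singular points: -9/14 + (1/42)*sqrt(2689).
The branch term is analytic at 9/14 - (1/42)*sqrt(2689) and contributes nothing to the residue; only the rational part matters.
The factor ν**2 - 9*ν/7 - 10/9 splits as (ν - a)(ν - a') with a = 9/14 - (1/42)*sqrt(2689), a' = 9/14 + (1/42)*sqrt(2689). At the order-3 pole a set g(ν) = (ν - a)^3*(rational part) = [19/14] / (ν - a')^3.
Order-3 pole: residue = g''(a)/2; g''(9/14 - (1/42)*sqrt(2689)) = -(66512502/19443408769)*sqrt(2689), so the residue is -(33256251/19443408769)*sqrt(2689).
The branch term is analytic at 9/14 + (1/42)*sqrt(2689) and contributes nothing to the residue; only the rational part matters.
The factor ν**2 - 9*ν/7 - 10/9 splits as (ν - a)(ν - a') with a = 9/14 + (1/42)*sqrt(2689), a' = 9/14 - (1/42)*sqrt(2689). At the order-3 pole a set g(ν) = (ν - a)^3*(rational part) = [19/14] / (ν - a')^3.
Order-3 pole: residue = g''(a)/2; g''(9/14 + (1/42)*sqrt(2689)) = (66512502/19443408769)*sqrt(2689), so the residue is (33256251/19443408769)*sqrt(2689).
List the singular points by increasing real part (a conjugate pair: the negative imaginary part first).

Radius of convergence at 0: -9/14 + (1/42)*sqrt(2689).
At 9/14 - (1/42)*sqrt(2689): a pole of order 3; residue -(33256251/19443408769)*sqrt(2689).
At 7/6: a logarithmic branch point.
At 9/14 + (1/42)*sqrt(2689): a pole of order 3; residue (33256251/19443408769)*sqrt(2689).


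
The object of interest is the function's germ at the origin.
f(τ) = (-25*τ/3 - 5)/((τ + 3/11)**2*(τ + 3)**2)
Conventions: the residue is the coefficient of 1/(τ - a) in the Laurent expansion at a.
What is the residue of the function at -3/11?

The residue is -2299/2700.

At the order-2 pole -3/11 set g(τ) = (τ - (-3/11))^2*f(τ) = (-25*τ/3 - 5)/(τ + 3)**2.
Order-2 pole: residue = g'(a); g'(-3/11) = -2299/2700, so the residue is -2299/2700.


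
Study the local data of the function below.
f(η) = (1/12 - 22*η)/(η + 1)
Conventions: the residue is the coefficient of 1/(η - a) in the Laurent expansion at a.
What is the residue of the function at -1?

At the order-1 pole -1 set g(η) = (η - (-1))*f(η) = 1/12 - 22*η.
Simple pole: residue = g(a) at a = -1, which is 265/12.

The residue is 265/12.


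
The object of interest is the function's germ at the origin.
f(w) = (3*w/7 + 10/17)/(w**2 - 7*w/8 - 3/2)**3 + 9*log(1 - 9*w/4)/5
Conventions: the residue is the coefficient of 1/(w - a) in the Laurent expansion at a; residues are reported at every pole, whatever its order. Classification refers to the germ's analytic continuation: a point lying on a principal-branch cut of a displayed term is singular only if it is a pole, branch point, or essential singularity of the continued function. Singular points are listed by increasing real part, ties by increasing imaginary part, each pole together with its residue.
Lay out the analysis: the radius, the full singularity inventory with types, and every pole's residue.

Radius of convergence at 0: 4/9.
At 7/16 - (1/16)*sqrt(433): a pole of order 3; residue -(2592768/1380106529)*sqrt(433).
At 4/9: a logarithmic branch point.
At 7/16 + (1/16)*sqrt(433): a pole of order 3; residue (2592768/1380106529)*sqrt(433).

Denominator factor (w**2 - 7*w/8 - 3/2)^3: discriminant 433/64, real irrational roots 7/16 + (1/16)*sqrt(433) and 7/16 - (1/16)*sqrt(433); poles of order 3, moduli 7/16 + (1/16)*sqrt(433) and -7/16 + (1/16)*sqrt(433).
Branch term (9/5)*log(1 - w/(4/9)): its argument vanishes at w = 4/9, a logarithmic branch point, modulus 4/9.
The radius of convergence is the smallest modulus among the singular points: 4/9.
The branch term is analytic at 7/16 - (1/16)*sqrt(433) and contributes nothing to the residue; only the rational part matters.
The factor w**2 - 7*w/8 - 3/2 splits as (w - a)(w - a') with a = 7/16 - (1/16)*sqrt(433), a' = 7/16 + (1/16)*sqrt(433). At the order-3 pole a set g(w) = (w - a)^3*(rational part) = [3*w/7 + 10/17] / (w - a')^3.
Order-3 pole: residue = g''(a)/2; g''(7/16 - (1/16)*sqrt(433)) = -(5185536/1380106529)*sqrt(433), so the residue is -(2592768/1380106529)*sqrt(433).
The branch term is analytic at 7/16 + (1/16)*sqrt(433) and contributes nothing to the residue; only the rational part matters.
The factor w**2 - 7*w/8 - 3/2 splits as (w - a)(w - a') with a = 7/16 + (1/16)*sqrt(433), a' = 7/16 - (1/16)*sqrt(433). At the order-3 pole a set g(w) = (w - a)^3*(rational part) = [3*w/7 + 10/17] / (w - a')^3.
Order-3 pole: residue = g''(a)/2; g''(7/16 + (1/16)*sqrt(433)) = (5185536/1380106529)*sqrt(433), so the residue is (2592768/1380106529)*sqrt(433).
List the singular points by increasing real part (a conjugate pair: the negative imaginary part first).


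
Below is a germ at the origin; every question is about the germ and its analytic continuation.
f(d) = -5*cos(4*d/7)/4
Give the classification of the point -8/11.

There is no denominator, hence no pole anywhere.
The factor cos(4*d/7) is entire.
So the germ continues analytically to -8/11.

The point is a regular point.


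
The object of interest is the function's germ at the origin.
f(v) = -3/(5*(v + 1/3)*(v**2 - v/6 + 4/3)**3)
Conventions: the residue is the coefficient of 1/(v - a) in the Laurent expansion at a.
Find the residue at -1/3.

The residue is -8/45.

At the order-1 pole -1/3 set g(v) = (v - (-1/3))*f(v) = -3/(5*(v**2 - v/6 + 4/3)**3).
Simple pole: residue = g(a) at a = -1/3, which is -8/45.


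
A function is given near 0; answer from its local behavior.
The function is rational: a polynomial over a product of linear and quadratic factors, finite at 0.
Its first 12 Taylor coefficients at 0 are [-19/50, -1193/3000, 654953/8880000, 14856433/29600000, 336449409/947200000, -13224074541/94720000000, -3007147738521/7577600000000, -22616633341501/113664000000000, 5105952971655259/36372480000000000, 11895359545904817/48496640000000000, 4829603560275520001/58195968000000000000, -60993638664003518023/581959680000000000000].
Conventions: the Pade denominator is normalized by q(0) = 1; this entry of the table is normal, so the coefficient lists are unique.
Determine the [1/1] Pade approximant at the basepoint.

Taylor coefficients needed (read off): a_0 = -19/50, a_1 = -1193/3000, a_2 = 654953/8880000.
Write the denominator as Q(j) = 1 + q1*j. Requiring Q*f - P = O(j^3) with deg P <= 1 kills the coefficients of j^2..j^2 in Q*f:
  j^2: a_2 + q1*a_1 = 0, i.e. 654953/8880000 + (-1193/3000)*q1 = 0.
Solving this linear system: q1 = 654953/3531280.
The numerator is Q*f truncated at degree 1: P0 = a_0 = -19/50; P1 = a_1 + q1*a_0 = -247973173/529692000.

The Pade approximant has numerator coefficients [-19/50, -247973173/529692000]; denominator coefficients [1, 654953/3531280].


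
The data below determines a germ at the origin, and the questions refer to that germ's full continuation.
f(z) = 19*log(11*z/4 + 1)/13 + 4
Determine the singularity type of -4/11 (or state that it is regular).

The point is a logarithmic branch point.

The term (19/13)*log(1 - z/(-4/11)) has argument 1 - -4/11/(-4/11) = 0 at -4/11: a logarithmic (infinitely-sheeted) branch point; the remaining terms are analytic or single-valued there.


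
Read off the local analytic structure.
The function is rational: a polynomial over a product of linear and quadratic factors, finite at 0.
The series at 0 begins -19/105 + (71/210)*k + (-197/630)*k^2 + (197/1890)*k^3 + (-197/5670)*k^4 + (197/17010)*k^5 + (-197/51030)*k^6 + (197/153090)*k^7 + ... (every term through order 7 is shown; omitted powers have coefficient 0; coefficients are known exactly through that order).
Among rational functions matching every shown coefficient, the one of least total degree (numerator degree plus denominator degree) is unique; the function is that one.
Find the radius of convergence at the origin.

No rational of total degree below 3 reproduces all 8 coefficients; solving the [2/1] Pade equations on them gives f(k) = (-3*k**2/5 + 5*k/6 - 19/35)/(k + 3), whose expansion matches every shown term.
Denominator factor (k + 3): pole of order 1 at -3, modulus 3.
The radius of convergence is the smallest modulus among the singular points: 3.

The radius of convergence is 3.


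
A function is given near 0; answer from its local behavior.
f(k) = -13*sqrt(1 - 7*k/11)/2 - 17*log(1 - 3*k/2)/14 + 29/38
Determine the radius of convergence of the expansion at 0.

The radius of convergence is 2/3.

Branch term (-13/2)*sqrt(1 - k/(11/7)): its argument vanishes at k = 11/7, a square-root branch point, modulus 11/7.
Branch term (-17/14)*log(1 - k/(2/3)): its argument vanishes at k = 2/3, a logarithmic branch point, modulus 2/3.
The radius of convergence is the smallest modulus among the singular points: 2/3.


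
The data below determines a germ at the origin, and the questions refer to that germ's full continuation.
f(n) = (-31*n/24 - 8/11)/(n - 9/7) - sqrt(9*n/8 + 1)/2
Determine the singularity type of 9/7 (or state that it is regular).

The point is a pole of order 1.

The denominator factor n - 9/7 vanishes at 9/7 and appears to the power 1; the numerator there equals -1471/616, nonzero, and no other factor vanishes.
The branch terms are analytic at this point.
Hence a pole whose order is the multiplicity, 1.


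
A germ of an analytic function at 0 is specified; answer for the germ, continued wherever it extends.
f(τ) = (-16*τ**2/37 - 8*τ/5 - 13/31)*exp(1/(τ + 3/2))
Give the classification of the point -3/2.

The point is an essential singularity.

The exponent 1/(τ - (-3/2)) has a pole at -3/2, so exp(1/(τ - (-3/2))) takes every nonzero value near it: an essential singularity (not a pole of any order).


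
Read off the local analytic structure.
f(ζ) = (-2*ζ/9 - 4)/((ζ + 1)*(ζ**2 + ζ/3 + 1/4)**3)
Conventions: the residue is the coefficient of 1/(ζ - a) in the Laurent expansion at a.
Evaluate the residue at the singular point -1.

At the order-1 pole -1 set g(ζ) = (ζ - (-1))*f(ζ) = (-2*ζ/9 - 4)/(ζ**2 + ζ/3 + 1/4)**3.
Simple pole: residue = g(a) at a = -1, which is -6528/1331.

The residue is -6528/1331.


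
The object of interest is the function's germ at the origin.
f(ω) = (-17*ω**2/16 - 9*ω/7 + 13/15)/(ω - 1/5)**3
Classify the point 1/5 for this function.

The point is a pole of order 3.

The denominator factor ω - 1/5 vanishes at 1/5 and appears to the power 3; the numerator there equals 4763/8400, nonzero, and no other factor vanishes.
Hence a pole whose order is the multiplicity, 3.


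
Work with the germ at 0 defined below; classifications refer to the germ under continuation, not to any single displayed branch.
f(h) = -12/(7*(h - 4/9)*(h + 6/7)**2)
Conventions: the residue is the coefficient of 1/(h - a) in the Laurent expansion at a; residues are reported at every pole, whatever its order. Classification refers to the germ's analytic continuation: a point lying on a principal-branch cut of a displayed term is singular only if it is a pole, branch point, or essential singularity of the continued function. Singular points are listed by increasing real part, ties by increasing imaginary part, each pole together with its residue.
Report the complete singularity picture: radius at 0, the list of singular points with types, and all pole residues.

Denominator factor (h + 6/7)^2: pole of order 2 at -6/7, modulus 6/7.
Denominator factor (h - 4/9): pole of order 1 at 4/9, modulus 4/9.
The radius of convergence is the smallest modulus among the singular points: 4/9.
At the order-2 pole -6/7 set g(h) = (h - (-6/7))^2*f(h) = -12/(7*(h - 4/9)).
Order-2 pole: residue = g'(a); g'(-6/7) = 1701/1681, so the residue is 1701/1681.
At the order-1 pole 4/9 set g(h) = (h - (4/9))*f(h) = -12/(7*(h + 6/7)**2).
Simple pole: residue = g(a) at a = 4/9, which is -1701/1681.
List the singular points by increasing real part (a conjugate pair: the negative imaginary part first).

Radius of convergence at 0: 4/9.
At -6/7: a pole of order 2; residue 1701/1681.
At 4/9: a pole of order 1; residue -1701/1681.


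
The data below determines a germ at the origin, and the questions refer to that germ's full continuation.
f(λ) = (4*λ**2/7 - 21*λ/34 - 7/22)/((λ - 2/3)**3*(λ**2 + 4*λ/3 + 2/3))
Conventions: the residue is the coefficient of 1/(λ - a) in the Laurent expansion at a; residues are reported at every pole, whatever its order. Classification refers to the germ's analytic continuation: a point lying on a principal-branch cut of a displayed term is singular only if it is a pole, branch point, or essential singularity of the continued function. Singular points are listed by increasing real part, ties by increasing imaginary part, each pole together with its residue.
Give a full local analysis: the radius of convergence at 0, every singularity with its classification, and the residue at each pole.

Denominator factor (λ**2 + 4*λ/3 + 2/3): discriminant -8/9, complex-conjugate roots (-2/3) + ((1/3)*sqrt(2))*i and (-2/3) - ((1/3)*sqrt(2))*i; poles of order 1, moduli (1/3)*sqrt(6) and (1/3)*sqrt(6).
Denominator factor (λ - 2/3)^3: pole of order 3 at 2/3, modulus 2/3.
The radius of convergence is the smallest modulus among the singular points: 2/3.
The factor λ**2 + 4*λ/3 + 2/3 splits as (λ - a)(λ - a') with a = (-2/3) - ((1/3)*sqrt(2))*i, a' = (-2/3) + ((1/3)*sqrt(2))*i. At the order-1 pole a set g(λ) = (λ - a)*f(λ) = [(4*λ**2/7 - 21*λ/34 - 7/22)/(λ - 2/3)**3] / (λ - a').
Simple pole: residue = g(a) at a = (-2/3) - ((1/3)*sqrt(2))*i, which is (97169/1696464) - ((43025/242352)*sqrt(2))*i.
The factor λ**2 + 4*λ/3 + 2/3 splits as (λ - a)(λ - a') with a = (-2/3) + ((1/3)*sqrt(2))*i, a' = (-2/3) - ((1/3)*sqrt(2))*i. At the order-1 pole a set g(λ) = (λ - a)*f(λ) = [(4*λ**2/7 - 21*λ/34 - 7/22)/(λ - 2/3)**3] / (λ - a').
Simple pole: residue = g(a) at a = (-2/3) + ((1/3)*sqrt(2))*i, which is (97169/1696464) + ((43025/242352)*sqrt(2))*i.
At the order-3 pole 2/3 set g(λ) = (λ - (2/3))^3*f(λ) = (4*λ**2/7 - 21*λ/34 - 7/22)/(λ**2 + 4*λ/3 + 2/3).
Order-3 pole: residue = g''(a)/2; g''(2/3) = -97169/424116, so the residue is -97169/848232.
List the singular points by increasing real part (a conjugate pair: the negative imaginary part first).

Radius of convergence at 0: 2/3.
At (-2/3) - ((1/3)*sqrt(2))*i: a pole of order 1; residue (97169/1696464) - ((43025/242352)*sqrt(2))*i.
At (-2/3) + ((1/3)*sqrt(2))*i: a pole of order 1; residue (97169/1696464) + ((43025/242352)*sqrt(2))*i.
At 2/3: a pole of order 3; residue -97169/848232.


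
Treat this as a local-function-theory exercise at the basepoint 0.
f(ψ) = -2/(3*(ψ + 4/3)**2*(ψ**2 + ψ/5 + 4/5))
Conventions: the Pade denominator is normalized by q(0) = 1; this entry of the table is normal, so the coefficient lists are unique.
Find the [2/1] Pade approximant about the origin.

Taylor coefficients needed (expand at 0): a_0 = -15/32, a_1 = 105/128, a_2 = -105/256, a_3 = -135/1024.
Write the denominator as Q(ψ) = 1 + q1*ψ. Requiring Q*f - P = O(ψ^4) with deg P <= 2 kills the coefficients of ψ^3..ψ^3 in Q*f:
  ψ^3: a_3 + q1*a_2 = 0, i.e. -135/1024 + (-105/256)*q1 = 0.
Solving this linear system: q1 = -9/28.
The numerator is Q*f truncated at degree 2: P0 = a_0 = -15/32; P1 = a_1 + q1*a_0 = 435/448; P2 = a_2 + q1*a_1 = -345/512.

The Pade approximant has numerator coefficients [-15/32, 435/448, -345/512]; denominator coefficients [1, -9/28].


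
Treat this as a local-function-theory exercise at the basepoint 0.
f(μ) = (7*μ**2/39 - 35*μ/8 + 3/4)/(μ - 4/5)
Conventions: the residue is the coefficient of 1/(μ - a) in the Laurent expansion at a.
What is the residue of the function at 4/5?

The residue is -10277/3900.

At the order-1 pole 4/5 set g(μ) = (μ - (4/5))*f(μ) = 7*μ**2/39 - 35*μ/8 + 3/4.
Simple pole: residue = g(a) at a = 4/5, which is -10277/3900.


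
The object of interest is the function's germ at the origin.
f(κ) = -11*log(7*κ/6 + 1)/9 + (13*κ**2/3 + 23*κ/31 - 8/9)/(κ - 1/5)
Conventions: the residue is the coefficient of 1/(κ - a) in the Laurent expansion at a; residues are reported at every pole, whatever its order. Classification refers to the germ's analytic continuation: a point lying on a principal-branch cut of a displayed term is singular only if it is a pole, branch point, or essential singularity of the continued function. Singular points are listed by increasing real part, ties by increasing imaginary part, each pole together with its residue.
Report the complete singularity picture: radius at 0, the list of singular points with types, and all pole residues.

Denominator factor (κ - 1/5): pole of order 1 at 1/5, modulus 1/5.
Branch term (-11/9)*log(1 - κ/(-6/7)): its argument vanishes at κ = -6/7, a logarithmic branch point, modulus 6/7.
The radius of convergence is the smallest modulus among the singular points: 1/5.
The branch term is analytic at 1/5 and contributes nothing to the residue; only the rational part matters.
At the order-1 pole 1/5 set g(κ) = (κ - (1/5))*(rational part) = 13*κ**2/3 + 23*κ/31 - 8/9.
Simple pole: residue = g(a) at a = 1/5, which is -3956/6975.
List the singular points by increasing real part (a conjugate pair: the negative imaginary part first).

Radius of convergence at 0: 1/5.
At -6/7: a logarithmic branch point.
At 1/5: a pole of order 1; residue -3956/6975.


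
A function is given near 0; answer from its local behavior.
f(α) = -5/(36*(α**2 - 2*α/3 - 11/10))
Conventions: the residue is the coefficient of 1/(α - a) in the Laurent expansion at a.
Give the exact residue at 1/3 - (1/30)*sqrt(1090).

The residue is (5/2616)*sqrt(1090).

The factor α**2 - 2*α/3 - 11/10 splits as (α - a)(α - a') with a = 1/3 - (1/30)*sqrt(1090), a' = 1/3 + (1/30)*sqrt(1090). At the order-1 pole a set g(α) = (α - a)*f(α) = [-5/36] / (α - a').
Simple pole: residue = g(a) at a = 1/3 - (1/30)*sqrt(1090), which is (5/2616)*sqrt(1090).


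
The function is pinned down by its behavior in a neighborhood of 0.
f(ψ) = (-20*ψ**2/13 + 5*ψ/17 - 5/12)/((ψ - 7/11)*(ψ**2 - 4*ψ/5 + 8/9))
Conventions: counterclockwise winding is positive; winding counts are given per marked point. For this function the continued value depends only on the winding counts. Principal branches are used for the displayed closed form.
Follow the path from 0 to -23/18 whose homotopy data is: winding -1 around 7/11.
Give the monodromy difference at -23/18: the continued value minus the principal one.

Continued minus principal equals 0.

The function is rational, hence single-valued: continuing it around any pole returns the same value, so the difference is 0.


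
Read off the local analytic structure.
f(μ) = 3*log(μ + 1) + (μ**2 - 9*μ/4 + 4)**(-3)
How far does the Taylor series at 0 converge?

Denominator factor (μ**2 - 9*μ/4 + 4)^3: discriminant -175/16, complex-conjugate roots (9/8) + ((5/8)*sqrt(7))*i and (9/8) - ((5/8)*sqrt(7))*i; poles of order 3, moduli 2 and 2.
Branch term (3)*log(1 - μ/(-1)): its argument vanishes at μ = -1, a logarithmic branch point, modulus 1.
The radius of convergence is the smallest modulus among the singular points: 1.

The radius of convergence is 1.


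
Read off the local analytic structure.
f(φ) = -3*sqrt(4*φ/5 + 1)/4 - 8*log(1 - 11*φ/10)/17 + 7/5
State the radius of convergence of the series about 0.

Branch term (-8/17)*log(1 - φ/(10/11)): its argument vanishes at φ = 10/11, a logarithmic branch point, modulus 10/11.
Branch term (-3/4)*sqrt(1 - φ/(-5/4)): its argument vanishes at φ = -5/4, a square-root branch point, modulus 5/4.
The radius of convergence is the smallest modulus among the singular points: 10/11.

The radius of convergence is 10/11.


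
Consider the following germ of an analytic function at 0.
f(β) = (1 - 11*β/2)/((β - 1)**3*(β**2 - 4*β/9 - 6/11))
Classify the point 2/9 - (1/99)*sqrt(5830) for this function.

The denominator factor β**2 - 4*β/9 - 6/11 vanishes at 2/9 - (1/99)*sqrt(5830) and appears to the power 1; the numerator there equals -2/9 + (1/18)*sqrt(5830), nonzero, and no other factor vanishes.
Hence a pole whose order is the multiplicity, 1.

The point is a pole of order 1.


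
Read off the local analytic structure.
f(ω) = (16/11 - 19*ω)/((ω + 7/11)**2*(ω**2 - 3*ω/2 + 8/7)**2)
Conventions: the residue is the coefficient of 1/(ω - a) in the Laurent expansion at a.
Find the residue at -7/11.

At the order-2 pole -7/11 set g(ω) = (ω - (-7/11))^2*f(ω) = (16/11 - 19*ω)/(ω**2 - 3*ω/2 + 8/7)**2.
Order-2 pole: residue = g'(a); g'(-7/11) = 134026349380/76171103919, so the residue is 134026349380/76171103919.

The residue is 134026349380/76171103919.


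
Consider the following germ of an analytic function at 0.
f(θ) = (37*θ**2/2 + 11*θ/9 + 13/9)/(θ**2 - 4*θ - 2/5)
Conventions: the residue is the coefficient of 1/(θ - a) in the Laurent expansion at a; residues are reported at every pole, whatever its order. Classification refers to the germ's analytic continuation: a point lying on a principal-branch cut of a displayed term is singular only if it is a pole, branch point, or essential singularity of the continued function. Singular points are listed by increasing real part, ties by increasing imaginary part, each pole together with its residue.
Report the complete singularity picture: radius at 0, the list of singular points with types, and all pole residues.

Radius of convergence at 0: -2 + (1/5)*sqrt(110).
At 2 - (1/5)*sqrt(110): a pole of order 1; residue 677/18 - (1792/495)*sqrt(110).
At 2 + (1/5)*sqrt(110): a pole of order 1; residue 677/18 + (1792/495)*sqrt(110).

Denominator factor (θ**2 - 4*θ - 2/5): discriminant 88/5, real irrational roots 2 + (1/5)*sqrt(110) and 2 - (1/5)*sqrt(110); poles of order 1, moduli 2 + (1/5)*sqrt(110) and -2 + (1/5)*sqrt(110).
The radius of convergence is the smallest modulus among the singular points: -2 + (1/5)*sqrt(110).
The factor θ**2 - 4*θ - 2/5 splits as (θ - a)(θ - a') with a = 2 - (1/5)*sqrt(110), a' = 2 + (1/5)*sqrt(110). At the order-1 pole a set g(θ) = (θ - a)*f(θ) = [37*θ**2/2 + 11*θ/9 + 13/9] / (θ - a').
Simple pole: residue = g(a) at a = 2 - (1/5)*sqrt(110), which is 677/18 - (1792/495)*sqrt(110).
The factor θ**2 - 4*θ - 2/5 splits as (θ - a)(θ - a') with a = 2 + (1/5)*sqrt(110), a' = 2 - (1/5)*sqrt(110). At the order-1 pole a set g(θ) = (θ - a)*f(θ) = [37*θ**2/2 + 11*θ/9 + 13/9] / (θ - a').
Simple pole: residue = g(a) at a = 2 + (1/5)*sqrt(110), which is 677/18 + (1792/495)*sqrt(110).
List the singular points by increasing real part (a conjugate pair: the negative imaginary part first).


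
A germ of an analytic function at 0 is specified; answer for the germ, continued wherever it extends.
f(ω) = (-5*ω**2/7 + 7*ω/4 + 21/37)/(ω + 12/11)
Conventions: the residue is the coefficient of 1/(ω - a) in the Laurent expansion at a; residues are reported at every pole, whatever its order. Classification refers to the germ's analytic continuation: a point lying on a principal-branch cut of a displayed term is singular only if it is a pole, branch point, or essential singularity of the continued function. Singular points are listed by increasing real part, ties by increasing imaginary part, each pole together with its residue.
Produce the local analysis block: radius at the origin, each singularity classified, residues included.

Denominator factor (ω + 12/11): pole of order 1 at -12/11, modulus 12/11.
The radius of convergence is the smallest modulus among the singular points: 12/11.
At the order-1 pole -12/11 set g(ω) = (ω - (-12/11))*f(ω) = -5*ω**2/7 + 7*ω/4 + 21/37.
Simple pole: residue = g(a) at a = -12/11, which is -68682/31339.

Radius of convergence at 0: 12/11.
At -12/11: a pole of order 1; residue -68682/31339.


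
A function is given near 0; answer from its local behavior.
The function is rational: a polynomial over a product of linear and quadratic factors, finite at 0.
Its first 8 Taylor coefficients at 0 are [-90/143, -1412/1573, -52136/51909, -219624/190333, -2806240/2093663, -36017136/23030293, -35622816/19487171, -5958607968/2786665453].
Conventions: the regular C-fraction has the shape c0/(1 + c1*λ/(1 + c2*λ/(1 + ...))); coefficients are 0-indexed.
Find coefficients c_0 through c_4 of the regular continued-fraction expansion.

The regular C-fraction coefficients are [-90/143, -706/495, 53708/174735, 1034365/9479462, -50479/80562].

Taylor coefficients (read off): a_0 = -90/143, a_1 = -1412/1573, a_2 = -52136/51909, a_3 = -219624/190333, a_4 = -2806240/2093663.
c0 = a_0 = -90/143. Peel one level at a time: if S = 1 + c*λ/S' with S'(0) = 1, then c is the λ-coefficient of S and S' = c*λ/(S - 1).
S_1 = c0/f = 1 + (-706/495)*λ + (107416/245025)*λ^2 + ...; c1 = -706/495.
S_2 = c1*λ/(S_1 - 1) = 1 + (53708/174735)*λ + (-413746/12336291)*λ^2 + ...; c2 = 53708/174735.
S_3 = c2*λ/(S_2 - 1) = 1 + (1034365/9479462)*λ + (147914195/2163411948)*λ^2 + ...; c3 = 1034365/9479462.
S_4 = c3*λ/(S_3 - 1) = 1 + (-50479/80562)*λ + ...; c4 = -50479/80562.


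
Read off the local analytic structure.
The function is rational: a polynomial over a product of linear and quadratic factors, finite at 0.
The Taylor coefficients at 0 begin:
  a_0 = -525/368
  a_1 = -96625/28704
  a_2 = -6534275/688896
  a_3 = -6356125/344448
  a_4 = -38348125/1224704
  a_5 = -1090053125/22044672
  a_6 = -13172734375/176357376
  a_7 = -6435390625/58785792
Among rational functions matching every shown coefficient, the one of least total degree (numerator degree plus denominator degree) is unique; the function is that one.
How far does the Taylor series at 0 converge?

The radius of convergence is 4/5.

No rational of total degree below 4 reproduces all 8 coefficients; solving the [2/2] Pade equations on them gives f(ρ) = (-19*ρ**2/9 + 5*ρ/39 - 21/23)/(ρ - 4/5)**2, whose expansion matches every shown term.
Denominator factor (ρ - 4/5)^2: pole of order 2 at 4/5, modulus 4/5.
The radius of convergence is the smallest modulus among the singular points: 4/5.


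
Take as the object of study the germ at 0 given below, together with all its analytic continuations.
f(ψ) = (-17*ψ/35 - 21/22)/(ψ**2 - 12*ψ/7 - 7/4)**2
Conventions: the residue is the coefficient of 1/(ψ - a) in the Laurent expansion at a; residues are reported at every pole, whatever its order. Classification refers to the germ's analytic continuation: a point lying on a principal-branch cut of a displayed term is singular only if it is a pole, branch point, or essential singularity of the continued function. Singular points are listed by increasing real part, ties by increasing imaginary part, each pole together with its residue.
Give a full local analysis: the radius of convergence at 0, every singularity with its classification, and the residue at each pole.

Radius of convergence at 0: -6/7 + (1/14)*sqrt(487).
At 6/7 - (1/14)*sqrt(487): a pole of order 2; residue -(51723/13044295)*sqrt(487).
At 6/7 + (1/14)*sqrt(487): a pole of order 2; residue (51723/13044295)*sqrt(487).

Denominator factor (ψ**2 - 12*ψ/7 - 7/4)^2: discriminant 487/49, real irrational roots 6/7 + (1/14)*sqrt(487) and 6/7 - (1/14)*sqrt(487); poles of order 2, moduli 6/7 + (1/14)*sqrt(487) and -6/7 + (1/14)*sqrt(487).
The radius of convergence is the smallest modulus among the singular points: -6/7 + (1/14)*sqrt(487).
The factor ψ**2 - 12*ψ/7 - 7/4 splits as (ψ - a)(ψ - a') with a = 6/7 - (1/14)*sqrt(487), a' = 6/7 + (1/14)*sqrt(487). At the order-2 pole a set g(ψ) = (ψ - a)^2*f(ψ) = [-17*ψ/35 - 21/22] / (ψ - a')^2.
Order-2 pole: residue = g'(a); g'(6/7 - (1/14)*sqrt(487)) = -(51723/13044295)*sqrt(487), so the residue is -(51723/13044295)*sqrt(487).
The factor ψ**2 - 12*ψ/7 - 7/4 splits as (ψ - a)(ψ - a') with a = 6/7 + (1/14)*sqrt(487), a' = 6/7 - (1/14)*sqrt(487). At the order-2 pole a set g(ψ) = (ψ - a)^2*f(ψ) = [-17*ψ/35 - 21/22] / (ψ - a')^2.
Order-2 pole: residue = g'(a); g'(6/7 + (1/14)*sqrt(487)) = (51723/13044295)*sqrt(487), so the residue is (51723/13044295)*sqrt(487).
List the singular points by increasing real part (a conjugate pair: the negative imaginary part first).


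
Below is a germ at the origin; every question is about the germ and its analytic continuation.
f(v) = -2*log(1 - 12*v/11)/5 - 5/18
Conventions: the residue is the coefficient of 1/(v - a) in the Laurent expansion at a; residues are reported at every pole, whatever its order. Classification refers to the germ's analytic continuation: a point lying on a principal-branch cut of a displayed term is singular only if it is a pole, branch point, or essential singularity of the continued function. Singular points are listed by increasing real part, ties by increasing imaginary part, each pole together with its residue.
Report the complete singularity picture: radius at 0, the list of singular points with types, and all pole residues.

Radius of convergence at 0: 11/12.
At 11/12: a logarithmic branch point.

Branch term (-2/5)*log(1 - v/(11/12)): its argument vanishes at v = 11/12, a logarithmic branch point, modulus 11/12.
The radius of convergence is the smallest modulus among the singular points: 11/12.


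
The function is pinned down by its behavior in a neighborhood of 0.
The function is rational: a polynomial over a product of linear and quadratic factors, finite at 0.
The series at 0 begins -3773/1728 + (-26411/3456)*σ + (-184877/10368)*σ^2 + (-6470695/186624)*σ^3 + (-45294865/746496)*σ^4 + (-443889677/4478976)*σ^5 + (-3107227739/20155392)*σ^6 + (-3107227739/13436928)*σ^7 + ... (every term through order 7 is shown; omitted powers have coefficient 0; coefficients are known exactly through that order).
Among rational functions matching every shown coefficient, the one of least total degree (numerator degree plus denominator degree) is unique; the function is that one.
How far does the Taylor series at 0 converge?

The radius of convergence is 6/7.

No rational of total degree below 3 reproduces all 8 coefficients; solving the [0/3] Pade equations on them gives f(σ) = 11/(8*(σ - 6/7)**3), whose expansion matches every shown term.
Denominator factor (σ - 6/7)^3: pole of order 3 at 6/7, modulus 6/7.
The radius of convergence is the smallest modulus among the singular points: 6/7.


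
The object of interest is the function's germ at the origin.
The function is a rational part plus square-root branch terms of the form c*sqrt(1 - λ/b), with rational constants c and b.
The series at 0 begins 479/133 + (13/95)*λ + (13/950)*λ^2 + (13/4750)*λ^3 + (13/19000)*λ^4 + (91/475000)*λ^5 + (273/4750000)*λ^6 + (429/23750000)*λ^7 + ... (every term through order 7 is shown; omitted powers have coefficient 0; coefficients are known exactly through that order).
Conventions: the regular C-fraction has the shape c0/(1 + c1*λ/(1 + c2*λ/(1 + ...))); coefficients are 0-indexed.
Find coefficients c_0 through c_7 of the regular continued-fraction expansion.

The regular C-fraction coefficients are [479/133, -91/2395, -297/4790, -479/2970, -23/594, -297/1150, 67/1150, 23/134].

Taylor coefficients (read off): a_0 = 479/133, a_1 = 13/95, a_2 = 13/950, a_3 = 13/4750, a_4 = 13/19000, a_5 = 91/475000, a_6 = 273/4750000, a_7 = 429/23750000.
c0 = a_0 = 479/133. Peel one level at a time: if S = 1 + c*λ/S' with S'(0) = 1, then c is the λ-coefficient of S and S' = c*λ/(S - 1).
S_1 = c0/f = 1 + (-91/2395)*λ + (-27027/11472050)*λ^2 + ...; c1 = -91/2395.
S_2 = c1*λ/(S_1 - 1) = 1 + (-297/4790)*λ + (-1/100)*λ^2 + ...; c2 = -297/4790.
S_3 = c2*λ/(S_2 - 1) = 1 + (-479/2970)*λ + (-11017/1764180)*λ^2 + ...; c3 = -479/2970.
S_4 = c3*λ/(S_3 - 1) = 1 + (-23/594)*λ + (-1/100)*λ^2 + ...; c4 = -23/594.
S_5 = c4*λ/(S_4 - 1) = 1 + (-297/1150)*λ + (19899/1322500)*λ^2 + ...; c5 = -297/1150.
S_6 = c5*λ/(S_5 - 1) = 1 + (67/1150)*λ + (-1/100)*λ^2 + ...; c6 = 67/1150.
S_7 = c6*λ/(S_6 - 1) = 1 + (23/134)*λ + ...; c7 = 23/134.


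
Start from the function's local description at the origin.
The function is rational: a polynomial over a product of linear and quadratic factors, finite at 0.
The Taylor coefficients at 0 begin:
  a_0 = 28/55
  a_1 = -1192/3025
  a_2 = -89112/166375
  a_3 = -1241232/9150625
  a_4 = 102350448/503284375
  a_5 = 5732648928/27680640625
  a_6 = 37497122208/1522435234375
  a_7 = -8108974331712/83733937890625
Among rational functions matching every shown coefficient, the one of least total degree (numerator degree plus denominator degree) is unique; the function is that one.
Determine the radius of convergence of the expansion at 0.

The radius of convergence is (1/6)*sqrt(66).

No rational of total degree below 3 reproduces all 8 coefficients; solving the [1/2] Pade equations on them gives f(ζ) = (14/15 - 4*ζ/3)/(ζ**2 - 6*ζ/5 + 11/6), whose expansion matches every shown term.
Denominator factor (ζ**2 - 6*ζ/5 + 11/6): discriminant -442/75, complex-conjugate roots (3/5) + ((1/30)*sqrt(1326))*i and (3/5) - ((1/30)*sqrt(1326))*i; poles of order 1, moduli (1/6)*sqrt(66) and (1/6)*sqrt(66).
The radius of convergence is the smallest modulus among the singular points: (1/6)*sqrt(66).


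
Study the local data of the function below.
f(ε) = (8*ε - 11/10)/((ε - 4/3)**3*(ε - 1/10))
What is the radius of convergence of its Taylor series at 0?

Denominator factor (ε - 1/10): pole of order 1 at 1/10, modulus 1/10.
Denominator factor (ε - 4/3)^3: pole of order 3 at 4/3, modulus 4/3.
The radius of convergence is the smallest modulus among the singular points: 1/10.

The radius of convergence is 1/10.


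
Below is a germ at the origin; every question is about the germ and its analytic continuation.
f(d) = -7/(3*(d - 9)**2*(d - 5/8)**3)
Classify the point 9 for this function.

The point is a pole of order 2.

The denominator factor d - 9 vanishes at 9 and appears to the power 2; the numerator there equals -7/3, nonzero, and no other factor vanishes.
Hence a pole whose order is the multiplicity, 2.


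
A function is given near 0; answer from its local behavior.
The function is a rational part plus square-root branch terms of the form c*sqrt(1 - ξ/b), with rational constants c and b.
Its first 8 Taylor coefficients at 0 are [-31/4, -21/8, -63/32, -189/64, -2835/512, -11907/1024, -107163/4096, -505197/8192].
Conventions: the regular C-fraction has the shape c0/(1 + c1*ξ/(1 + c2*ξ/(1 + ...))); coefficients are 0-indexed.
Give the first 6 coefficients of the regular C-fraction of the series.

The regular C-fraction coefficients are [-31/4, -21/62, -51/124, -93/68, -9/68, -17/4].

Taylor coefficients (read off): a_0 = -31/4, a_1 = -21/8, a_2 = -63/32, a_3 = -189/64, a_4 = -2835/512, a_5 = -11907/1024.
c0 = a_0 = -31/4. Peel one level at a time: if S = 1 + c*ξ/S' with S'(0) = 1, then c is the ξ-coefficient of S and S' = c*ξ/(S - 1).
S_1 = c0/f = 1 + (-21/62)*ξ + (-1071/7688)*ξ^2 + ...; c1 = -21/62.
S_2 = c1*ξ/(S_1 - 1) = 1 + (-51/124)*ξ + (-9/16)*ξ^2 + ...; c2 = -51/124.
S_3 = c2*ξ/(S_2 - 1) = 1 + (-93/68)*ξ + (-837/4624)*ξ^2 + ...; c3 = -93/68.
S_4 = c3*ξ/(S_3 - 1) = 1 + (-9/68)*ξ + (-9/16)*ξ^2 + ...; c4 = -9/68.
S_5 = c4*ξ/(S_4 - 1) = 1 + (-17/4)*ξ + ...; c5 = -17/4.


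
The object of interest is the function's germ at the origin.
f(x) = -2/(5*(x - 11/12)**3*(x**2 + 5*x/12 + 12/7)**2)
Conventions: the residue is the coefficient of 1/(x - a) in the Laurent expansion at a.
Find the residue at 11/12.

The residue is -2347691283/46854025000.

At the order-3 pole 11/12 set g(x) = (x - (11/12))^3*f(x) = -2/(5*(x**2 + 5*x/12 + 12/7)**2).
Order-3 pole: residue = g''(a)/2; g''(11/12) = -2347691283/23427012500, so the residue is -2347691283/46854025000.


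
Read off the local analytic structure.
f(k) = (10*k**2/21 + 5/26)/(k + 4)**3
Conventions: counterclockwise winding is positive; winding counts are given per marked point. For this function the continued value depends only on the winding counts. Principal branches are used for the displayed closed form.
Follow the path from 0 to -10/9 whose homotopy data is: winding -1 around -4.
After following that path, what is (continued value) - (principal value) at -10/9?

The function is rational, hence single-valued: continuing it around any pole returns the same value, so the difference is 0.

Continued minus principal equals 0.


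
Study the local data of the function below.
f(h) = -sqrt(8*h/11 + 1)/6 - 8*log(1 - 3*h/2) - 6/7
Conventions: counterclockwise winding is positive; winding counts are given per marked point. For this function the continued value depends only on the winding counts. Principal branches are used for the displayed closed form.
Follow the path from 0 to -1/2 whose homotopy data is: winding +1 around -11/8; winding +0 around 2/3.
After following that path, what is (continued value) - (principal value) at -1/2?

The rational part is single-valued and drops out of the difference; each branch term changes only by its own monodromy.
(-8)*log(1 - h/(2/3)): winding 0 around 2/3, so this term returns to its principal value, contribution 0.
(-1/6)*sqrt(1 - h/(-11/8)): winding +1 is odd, the square root flips sign, contributing -2*(-1/6)*sqrt(1 - (-1/2)/(-11/8)) = -2*(-1/6)*sqrt(7/11) = (1/33)*sqrt(77).
Summing the contributions at h = -1/2 gives (1/33)*sqrt(77).

Continued minus principal equals (1/33)*sqrt(77).


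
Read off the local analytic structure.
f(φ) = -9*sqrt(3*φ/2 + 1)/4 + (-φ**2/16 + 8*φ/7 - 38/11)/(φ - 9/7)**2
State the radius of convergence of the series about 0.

Denominator factor (φ - 9/7)^2: pole of order 2 at 9/7, modulus 9/7.
Branch term (-9/4)*sqrt(1 - φ/(-2/3)): its argument vanishes at φ = -2/3, a square-root branch point, modulus 2/3.
The radius of convergence is the smallest modulus among the singular points: 2/3.

The radius of convergence is 2/3.
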